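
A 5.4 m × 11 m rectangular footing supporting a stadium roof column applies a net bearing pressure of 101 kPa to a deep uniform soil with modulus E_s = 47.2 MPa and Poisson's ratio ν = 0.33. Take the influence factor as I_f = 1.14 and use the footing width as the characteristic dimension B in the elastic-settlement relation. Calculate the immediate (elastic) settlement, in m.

S_e ≈ 0.0117 m

Immediate (elastic) settlement: S_e = q·B·(1−ν²)/E_s · I_f.
E_s = 47.2 MPa = 47200 kPa.
S_e = 101 × 5.4 × (1 − 0.33²) / 47200 × 1.14
    = 101 × 5.4 × 0.8911 / 47200 × 1.14
    = 0.01174 m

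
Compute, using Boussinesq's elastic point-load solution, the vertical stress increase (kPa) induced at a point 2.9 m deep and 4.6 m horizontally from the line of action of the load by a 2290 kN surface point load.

Boussinesq vertical stress below a point load on an elastic half-space:
Δσ_z = 3P/(2πz²) · [1 + (r/z)²]^(−5/2)
r/z = 4.6/2.9 = 1.5862; [1+(r/z)²]^(−5/2) = 0.043138.
Δσ_z = 3×2290/(2π×2.9²) × 0.043138 = 130.01 × 0.043138 = 5.608 kPa

Δσ_z ≈ 5.61 kPa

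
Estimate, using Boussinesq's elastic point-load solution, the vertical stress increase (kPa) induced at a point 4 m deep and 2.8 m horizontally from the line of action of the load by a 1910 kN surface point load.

Δσ_z ≈ 21 kPa

Boussinesq vertical stress below a point load on an elastic half-space:
Δσ_z = 3P/(2πz²) · [1 + (r/z)²]^(−5/2)
r/z = 2.8/4 = 0.7; [1+(r/z)²]^(−5/2) = 0.36901.
Δσ_z = 3×1910/(2π×4²) × 0.36901 = 56.997 × 0.36901 = 21.03 kPa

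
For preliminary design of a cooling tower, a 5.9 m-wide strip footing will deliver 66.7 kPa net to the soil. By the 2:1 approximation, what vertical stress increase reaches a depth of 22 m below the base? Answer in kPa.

Δσ_z ≈ 14.1 kPa

By the 2:1 method the load spreads at 1 horizontal : 2 vertical, so at depth z the loaded area has grown by z in each plan dimension:
Δσ = qB/(B+z) = 66.7×5.9/(5.9+22) = 14.105 kPa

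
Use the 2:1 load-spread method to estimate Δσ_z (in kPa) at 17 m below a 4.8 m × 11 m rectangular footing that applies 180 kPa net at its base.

Δσ_z ≈ 15.6 kPa

By the 2:1 method the load spreads at 1 horizontal : 2 vertical, so at depth z the loaded area has grown by z in each plan dimension:
Δσ = qBL/((B+z)(L+z)) = 180×4.8×11/((4.8+17)(11+17)) = 15.57 kPa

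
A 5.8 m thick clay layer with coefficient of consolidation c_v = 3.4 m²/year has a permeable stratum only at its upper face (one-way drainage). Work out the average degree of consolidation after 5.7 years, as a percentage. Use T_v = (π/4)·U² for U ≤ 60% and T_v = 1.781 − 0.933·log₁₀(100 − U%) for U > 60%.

Drainage path length: H_d = H = 5.8 m (single drainage).
T_v = c_v·t/H_d² = 3.4×5.7/5.8² = 0.5761.
T_v = 0.5761 corresponds to the U > 60% branch:
U = 1 − 10^((1.781 − T_v)/0.933)/100 = 0.8044

U ≈ 80.4 %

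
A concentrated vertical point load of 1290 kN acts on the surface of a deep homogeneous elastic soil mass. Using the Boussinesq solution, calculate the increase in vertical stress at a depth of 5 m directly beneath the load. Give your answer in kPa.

Boussinesq vertical stress below a point load on an elastic half-space:
Δσ_z = 3P/(2πz²) · [1 + (r/z)²]^(−5/2)
r/z = 0/5 = 0; [1+(r/z)²]^(−5/2) = 1.
Δσ_z = 3×1290/(2π×5²) × 1 = 24.637 × 1 = 24.64 kPa

Δσ_z ≈ 24.6 kPa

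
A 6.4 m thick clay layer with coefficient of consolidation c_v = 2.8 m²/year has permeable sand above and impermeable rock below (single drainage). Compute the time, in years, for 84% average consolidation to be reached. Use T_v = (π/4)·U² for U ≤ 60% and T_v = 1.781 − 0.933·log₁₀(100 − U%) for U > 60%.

Drainage path length: H_d = H = 6.4 m (single drainage).
U > 60%: T_v = 1.781 − 0.933·log₁₀(100 − 84) = 0.65756.
t = T_v·H_d²/c_v = 0.65756×6.4²/2.8 = 9.619 years.

t ≈ 9.62 years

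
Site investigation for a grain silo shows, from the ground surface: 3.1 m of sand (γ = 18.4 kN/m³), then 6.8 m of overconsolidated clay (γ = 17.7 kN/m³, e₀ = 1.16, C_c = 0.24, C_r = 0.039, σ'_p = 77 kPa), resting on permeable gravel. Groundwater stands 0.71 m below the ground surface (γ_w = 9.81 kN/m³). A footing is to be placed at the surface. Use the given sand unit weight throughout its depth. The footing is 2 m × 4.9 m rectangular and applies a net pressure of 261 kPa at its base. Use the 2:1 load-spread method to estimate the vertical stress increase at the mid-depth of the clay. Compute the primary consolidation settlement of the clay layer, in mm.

Mid-depth of clay below the ground surface: z = 3.1 + 6.8/2 = 6.5 m.
Total vertical stress at mid-clay: σ_v = 18.4×3.1 + 17.7×3.4 = 117.22 kPa.
Pore pressure: u = 9.81×(6.5 − 0.71) = 56.8 kPa.
Initial effective stress: σ'_0 = σ_v − u = 117.22 − 56.8 = 60.42 kPa.
Stress increase at mid-clay by the 2:1 spreading method:
Δσ = qBL/((B+z)(L+z)) = 261×2×4.9/((2+6.5)(4.9+6.5)) = 26.396 kPa
Final effective stress: σ'_f = 60.42 + 26.396 = 86.816 kPa.
σ'_f = 86.816 > σ'_p = 77 kPa, so the stress path crosses the preconsolidation pressure — recompression up to σ'_p, then virgin compression beyond:
S_c = H/(1+e₀)·[C_r·log₁₀(σ'_p/σ'_0) + C_c·log₁₀(σ'_f/σ'_p)]
    = 6.8/2.16 × [0.039×log₁₀(77/60.42) + 0.24×log₁₀(86.816/77)]
    = 3.1481 × [0.0041071 + 0.012506] = 0.0523 m

S_c ≈ 52.3 mm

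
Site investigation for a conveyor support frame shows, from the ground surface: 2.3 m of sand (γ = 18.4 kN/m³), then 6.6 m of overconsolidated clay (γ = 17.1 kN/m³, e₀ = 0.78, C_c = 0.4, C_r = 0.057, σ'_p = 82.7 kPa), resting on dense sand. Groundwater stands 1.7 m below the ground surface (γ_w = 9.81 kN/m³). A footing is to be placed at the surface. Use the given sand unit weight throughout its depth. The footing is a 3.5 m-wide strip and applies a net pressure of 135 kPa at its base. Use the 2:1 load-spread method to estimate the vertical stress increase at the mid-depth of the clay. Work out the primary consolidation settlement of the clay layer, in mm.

Mid-depth of clay below the ground surface: z = 2.3 + 6.6/2 = 5.6 m.
Total vertical stress at mid-clay: σ_v = 18.4×2.3 + 17.1×3.3 = 98.75 kPa.
Pore pressure: u = 9.81×(5.6 − 1.7) = 38.259 kPa.
Initial effective stress: σ'_0 = σ_v − u = 98.75 − 38.259 = 60.491 kPa.
Stress increase at mid-clay by the 2:1 spreading method:
Δσ = qB/(B+z) = 135×3.5/(3.5+5.6) = 51.923 kPa
Final effective stress: σ'_f = 60.491 + 51.923 = 112.41 kPa.
σ'_f = 112.41 > σ'_p = 82.7 kPa, so the stress path crosses the preconsolidation pressure — recompression up to σ'_p, then virgin compression beyond:
S_c = H/(1+e₀)·[C_r·log₁₀(σ'_p/σ'_0) + C_c·log₁₀(σ'_f/σ'_p)]
    = 6.6/1.78 × [0.057×log₁₀(82.7/60.491) + 0.4×log₁₀(112.41/82.7)]
    = 3.7079 × [0.0077414 + 0.05332] = 0.2264 m

S_c ≈ 226 mm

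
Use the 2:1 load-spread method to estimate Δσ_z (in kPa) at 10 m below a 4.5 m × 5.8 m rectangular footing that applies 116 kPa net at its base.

By the 2:1 method the load spreads at 1 horizontal : 2 vertical, so at depth z the loaded area has grown by z in each plan dimension:
Δσ = qBL/((B+z)(L+z)) = 116×4.5×5.8/((4.5+10)(5.8+10)) = 13.215 kPa

Δσ_z ≈ 13.2 kPa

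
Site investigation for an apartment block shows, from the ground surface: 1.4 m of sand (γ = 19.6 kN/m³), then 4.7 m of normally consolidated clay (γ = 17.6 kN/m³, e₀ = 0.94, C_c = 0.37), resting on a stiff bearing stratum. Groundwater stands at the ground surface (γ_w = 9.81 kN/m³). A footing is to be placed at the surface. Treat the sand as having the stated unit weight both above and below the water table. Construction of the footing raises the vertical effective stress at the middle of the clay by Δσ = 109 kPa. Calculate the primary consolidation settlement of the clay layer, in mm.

S_c ≈ 577 mm

Mid-depth of clay below the ground surface: z = 1.4 + 4.7/2 = 3.75 m.
Total vertical stress at mid-clay: σ_v = 19.6×1.4 + 17.6×2.35 = 68.8 kPa.
Pore pressure: u = 9.81×(3.75 − 0) = 36.788 kPa.
Initial effective stress: σ'_0 = σ_v − u = 68.8 − 36.788 = 32.012 kPa.
Final effective stress: σ'_f = σ'_0 + Δσ = 32.012 + 109 = 141.01 kPa.
Normally consolidated clay, so the full stress increment lies on the virgin compression line:
S_c = C_c·H/(1+e₀)·log₁₀(σ'_f/σ'_0) = 0.37×4.7/(1+0.94)×log₁₀(141.01/32.012)
    = 0.89639 × 0.64394 = 0.5772 m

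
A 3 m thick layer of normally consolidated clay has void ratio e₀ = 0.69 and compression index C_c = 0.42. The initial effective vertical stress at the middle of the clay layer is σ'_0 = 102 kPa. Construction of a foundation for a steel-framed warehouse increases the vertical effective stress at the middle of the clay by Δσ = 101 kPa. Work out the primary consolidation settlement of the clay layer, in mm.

S_c ≈ 223 mm

Final effective stress: σ'_f = σ'_0 + Δσ = 102 + 101 = 203 kPa.
Normally consolidated clay, so the full stress increment lies on the virgin compression line:
S_c = C_c·H/(1+e₀)·log₁₀(σ'_f/σ'_0) = 0.42×3/(1+0.69)×log₁₀(203/102)
    = 0.74556 × 0.2989 = 0.2228 m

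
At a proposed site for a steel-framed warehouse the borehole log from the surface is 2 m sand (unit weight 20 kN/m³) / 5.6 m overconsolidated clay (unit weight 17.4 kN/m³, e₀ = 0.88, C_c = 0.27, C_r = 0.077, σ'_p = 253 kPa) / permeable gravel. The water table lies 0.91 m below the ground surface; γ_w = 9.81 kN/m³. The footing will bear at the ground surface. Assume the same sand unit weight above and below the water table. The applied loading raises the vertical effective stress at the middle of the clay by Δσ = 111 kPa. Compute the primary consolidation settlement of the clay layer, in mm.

S_c ≈ 116 mm

Mid-depth of clay below the ground surface: z = 2 + 5.6/2 = 4.8 m.
Total vertical stress at mid-clay: σ_v = 20×2 + 17.4×2.8 = 88.72 kPa.
Pore pressure: u = 9.81×(4.8 − 0.91) = 38.161 kPa.
Initial effective stress: σ'_0 = σ_v − u = 88.72 − 38.161 = 50.559 kPa.
Final effective stress: σ'_f = 50.559 + 111 = 161.56 kPa.
σ'_f = 161.56 ≤ σ'_p = 253 kPa, so the clay remains overconsolidated and only the recompression index applies:
S_c = C_r·H/(1+e₀)·log₁₀(σ'_f/σ'_0) = 0.077×5.6/1.88×log₁₀(161.56/50.559)
    = 0.22936 × 0.50454 = 0.1157 m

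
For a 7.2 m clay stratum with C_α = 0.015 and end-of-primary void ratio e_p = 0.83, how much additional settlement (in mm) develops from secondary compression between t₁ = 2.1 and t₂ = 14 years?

Secondary compression: S_s = C_α·H/(1+e_p)·log₁₀(t₂/t₁)
S_s = 0.015×7.2/(1+0.83)×log₁₀(14/2.1)
    = 0.05902 × 0.8239 = 0.04862 m

S_s ≈ 48.6 mm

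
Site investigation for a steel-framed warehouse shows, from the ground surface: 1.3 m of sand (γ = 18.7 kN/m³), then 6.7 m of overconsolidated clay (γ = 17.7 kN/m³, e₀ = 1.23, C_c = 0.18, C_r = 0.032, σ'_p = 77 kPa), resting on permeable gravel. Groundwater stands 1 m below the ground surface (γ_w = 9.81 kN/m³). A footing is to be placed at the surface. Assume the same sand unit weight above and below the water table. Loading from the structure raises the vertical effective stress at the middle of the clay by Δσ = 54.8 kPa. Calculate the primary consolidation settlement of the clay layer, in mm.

Mid-depth of clay below the ground surface: z = 1.3 + 6.7/2 = 4.65 m.
Total vertical stress at mid-clay: σ_v = 18.7×1.3 + 17.7×3.35 = 83.605 kPa.
Pore pressure: u = 9.81×(4.65 − 1) = 35.806 kPa.
Initial effective stress: σ'_0 = σ_v − u = 83.605 − 35.806 = 47.799 kPa.
Final effective stress: σ'_f = 47.799 + 54.8 = 102.6 kPa.
σ'_f = 102.6 > σ'_p = 77 kPa, so the stress path crosses the preconsolidation pressure — recompression up to σ'_p, then virgin compression beyond:
S_c = H/(1+e₀)·[C_r·log₁₀(σ'_p/σ'_0) + C_c·log₁₀(σ'_f/σ'_p)]
    = 6.7/2.23 × [0.032×log₁₀(77/47.799) + 0.18×log₁₀(102.6/77)]
    = 3.0045 × [0.0066263 + 0.022438] = 0.08732 m

S_c ≈ 87.3 mm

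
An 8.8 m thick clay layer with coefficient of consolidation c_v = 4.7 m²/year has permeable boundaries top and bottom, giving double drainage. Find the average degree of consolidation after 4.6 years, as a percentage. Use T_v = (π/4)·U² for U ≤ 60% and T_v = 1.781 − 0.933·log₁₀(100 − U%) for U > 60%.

U ≈ 94.8 %

Drainage path length: H_d = H/2 = 4.4 m (double drainage).
T_v = c_v·t/H_d² = 4.7×4.6/4.4² = 1.1167.
T_v = 1.1167 corresponds to the U > 60% branch:
U = 1 − 10^((1.781 − T_v)/0.933)/100 = 0.9485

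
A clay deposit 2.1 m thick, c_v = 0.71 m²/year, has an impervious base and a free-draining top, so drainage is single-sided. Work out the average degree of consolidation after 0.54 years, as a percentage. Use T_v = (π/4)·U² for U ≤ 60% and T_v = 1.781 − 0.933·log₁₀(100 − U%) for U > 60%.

Drainage path length: H_d = H = 2.1 m (single drainage).
T_v = c_v·t/H_d² = 0.71×0.54/2.1² = 0.086939.
T_v = 0.086939 corresponds to the U ≤ 60% branch:
U = √(4T_v/π) = 0.3327

U ≈ 33.3 %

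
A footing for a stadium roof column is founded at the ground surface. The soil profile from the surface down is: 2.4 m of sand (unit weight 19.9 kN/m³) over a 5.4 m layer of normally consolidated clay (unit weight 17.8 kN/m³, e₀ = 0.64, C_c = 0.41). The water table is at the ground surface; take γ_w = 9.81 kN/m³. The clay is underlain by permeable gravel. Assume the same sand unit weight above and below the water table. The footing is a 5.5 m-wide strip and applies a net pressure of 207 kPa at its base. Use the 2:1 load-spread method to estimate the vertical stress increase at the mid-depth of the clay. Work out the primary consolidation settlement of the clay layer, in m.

S_c ≈ 0.708 m

Mid-depth of clay below the ground surface: z = 2.4 + 5.4/2 = 5.1 m.
Total vertical stress at mid-clay: σ_v = 19.9×2.4 + 17.8×2.7 = 95.82 kPa.
Pore pressure: u = 9.81×(5.1 − 0) = 50.031 kPa.
Initial effective stress: σ'_0 = σ_v − u = 95.82 − 50.031 = 45.789 kPa.
Stress increase at mid-clay by the 2:1 spreading method:
Δσ = qB/(B+z) = 207×5.5/(5.5+5.1) = 107.41 kPa
Final effective stress: σ'_f = σ'_0 + Δσ = 45.789 + 107.41 = 153.2 kPa.
Normally consolidated clay, so the full stress increment lies on the virgin compression line:
S_c = C_c·H/(1+e₀)·log₁₀(σ'_f/σ'_0) = 0.41×5.4/(1+0.64)×log₁₀(153.2/45.789)
    = 1.35 × 0.5245 = 0.7081 m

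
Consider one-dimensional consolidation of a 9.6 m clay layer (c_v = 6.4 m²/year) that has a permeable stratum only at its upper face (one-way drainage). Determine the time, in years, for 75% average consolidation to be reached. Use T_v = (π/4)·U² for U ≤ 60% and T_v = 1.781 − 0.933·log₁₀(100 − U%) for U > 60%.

Drainage path length: H_d = H = 9.6 m (single drainage).
U > 60%: T_v = 1.781 − 0.933·log₁₀(100 − 75) = 0.47672.
t = T_v·H_d²/c_v = 0.47672×9.6²/6.4 = 6.865 years.

t ≈ 6.86 years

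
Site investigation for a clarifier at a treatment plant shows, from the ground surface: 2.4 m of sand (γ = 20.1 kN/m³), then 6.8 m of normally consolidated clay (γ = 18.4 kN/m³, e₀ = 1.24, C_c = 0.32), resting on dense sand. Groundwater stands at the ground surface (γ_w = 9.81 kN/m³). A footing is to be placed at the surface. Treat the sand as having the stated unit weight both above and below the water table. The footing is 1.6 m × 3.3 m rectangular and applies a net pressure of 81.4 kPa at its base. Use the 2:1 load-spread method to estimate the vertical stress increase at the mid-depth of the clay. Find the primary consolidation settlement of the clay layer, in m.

Mid-depth of clay below the ground surface: z = 2.4 + 6.8/2 = 5.8 m.
Total vertical stress at mid-clay: σ_v = 20.1×2.4 + 18.4×3.4 = 110.8 kPa.
Pore pressure: u = 9.81×(5.8 − 0) = 56.898 kPa.
Initial effective stress: σ'_0 = σ_v − u = 110.8 − 56.898 = 53.902 kPa.
Stress increase at mid-clay by the 2:1 spreading method:
Δσ = qBL/((B+z)(L+z)) = 81.4×1.6×3.3/((1.6+5.8)(3.3+5.8)) = 6.3824 kPa
Final effective stress: σ'_f = σ'_0 + Δσ = 53.902 + 6.3824 = 60.284 kPa.
Normally consolidated clay, so the full stress increment lies on the virgin compression line:
S_c = C_c·H/(1+e₀)·log₁₀(σ'_f/σ'_0) = 0.32×6.8/(1+1.24)×log₁₀(60.284/53.902)
    = 0.97143 × 0.048597 = 0.04721 m

S_c ≈ 0.0472 m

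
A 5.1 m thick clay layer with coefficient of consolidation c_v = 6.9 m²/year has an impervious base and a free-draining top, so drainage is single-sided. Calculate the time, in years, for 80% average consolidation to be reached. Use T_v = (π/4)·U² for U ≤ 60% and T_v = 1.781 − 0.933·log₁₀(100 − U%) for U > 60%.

t ≈ 2.14 years

Drainage path length: H_d = H = 5.1 m (single drainage).
U > 60%: T_v = 1.781 − 0.933·log₁₀(100 − 80) = 0.56714.
t = T_v·H_d²/c_v = 0.56714×5.1²/6.9 = 2.138 years.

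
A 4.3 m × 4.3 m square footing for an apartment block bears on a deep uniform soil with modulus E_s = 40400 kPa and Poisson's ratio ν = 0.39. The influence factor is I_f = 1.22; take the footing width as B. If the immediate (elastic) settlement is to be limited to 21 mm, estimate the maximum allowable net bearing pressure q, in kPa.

q ≈ 191 kPa

S_e = q·B·(1−ν²)/E_s · I_f  ⇒  q = S_e·E_s / (B·(1−ν²)·I_f).
q = 0.021 × 40400 / (4.3 × 0.8479 × 1.22) = 190.7 kPa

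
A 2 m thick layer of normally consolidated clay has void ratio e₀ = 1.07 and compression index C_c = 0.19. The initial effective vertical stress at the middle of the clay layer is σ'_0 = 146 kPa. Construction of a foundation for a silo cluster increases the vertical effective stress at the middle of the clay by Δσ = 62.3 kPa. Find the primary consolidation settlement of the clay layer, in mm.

Final effective stress: σ'_f = σ'_0 + Δσ = 146 + 62.3 = 208.3 kPa.
Normally consolidated clay, so the full stress increment lies on the virgin compression line:
S_c = C_c·H/(1+e₀)·log₁₀(σ'_f/σ'_0) = 0.19×2/(1+1.07)×log₁₀(208.3/146)
    = 0.18357 × 0.15434 = 0.02833 m

S_c ≈ 28.3 mm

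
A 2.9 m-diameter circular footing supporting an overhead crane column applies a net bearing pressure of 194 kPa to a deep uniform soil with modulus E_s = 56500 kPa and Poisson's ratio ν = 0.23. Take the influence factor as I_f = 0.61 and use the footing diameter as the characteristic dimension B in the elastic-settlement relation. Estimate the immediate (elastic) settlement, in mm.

S_e ≈ 5.75 mm

Immediate (elastic) settlement: S_e = q·B·(1−ν²)/E_s · I_f.
S_e = 194 × 2.9 × (1 − 0.23²) / 56500 × 0.61
    = 194 × 2.9 × 0.9471 / 56500 × 0.61
    = 0.005753 m = 5.753 mm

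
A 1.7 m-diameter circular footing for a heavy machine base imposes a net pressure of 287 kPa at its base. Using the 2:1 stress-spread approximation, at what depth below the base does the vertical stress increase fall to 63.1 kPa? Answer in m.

2:1 spreading — at depth z the loaded area has grown by z in each plan dimension:
qD²/(D+z)² = Δσ_z ⇒ z = D(√(q/Δσ_z) − 1) = 1.7×(√(287/63.1) − 1) = 1.926 m

z ≈ 1.93 m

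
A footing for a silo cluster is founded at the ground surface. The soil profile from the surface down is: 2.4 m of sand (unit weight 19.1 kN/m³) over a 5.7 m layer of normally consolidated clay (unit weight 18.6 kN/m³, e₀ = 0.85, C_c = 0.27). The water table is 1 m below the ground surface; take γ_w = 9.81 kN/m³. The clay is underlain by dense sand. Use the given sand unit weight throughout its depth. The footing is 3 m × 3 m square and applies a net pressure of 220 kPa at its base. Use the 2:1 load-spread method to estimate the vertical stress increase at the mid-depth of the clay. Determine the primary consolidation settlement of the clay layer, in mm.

Mid-depth of clay below the ground surface: z = 2.4 + 5.7/2 = 5.25 m.
Total vertical stress at mid-clay: σ_v = 19.1×2.4 + 18.6×2.85 = 98.85 kPa.
Pore pressure: u = 9.81×(5.25 − 1) = 41.693 kPa.
Initial effective stress: σ'_0 = σ_v − u = 98.85 − 41.693 = 57.157 kPa.
Stress increase at mid-clay by the 2:1 spreading method:
Δσ = qBL/((B+z)(L+z)) = 220×3×3/((3+5.25)(3+5.25)) = 29.091 kPa
Final effective stress: σ'_f = σ'_0 + Δσ = 57.157 + 29.091 = 86.248 kPa.
Normally consolidated clay, so the full stress increment lies on the virgin compression line:
S_c = C_c·H/(1+e₀)·log₁₀(σ'_f/σ'_0) = 0.27×5.7/(1+0.85)×log₁₀(86.248/57.157)
    = 0.83189 × 0.17868 = 0.1486 m

S_c ≈ 149 mm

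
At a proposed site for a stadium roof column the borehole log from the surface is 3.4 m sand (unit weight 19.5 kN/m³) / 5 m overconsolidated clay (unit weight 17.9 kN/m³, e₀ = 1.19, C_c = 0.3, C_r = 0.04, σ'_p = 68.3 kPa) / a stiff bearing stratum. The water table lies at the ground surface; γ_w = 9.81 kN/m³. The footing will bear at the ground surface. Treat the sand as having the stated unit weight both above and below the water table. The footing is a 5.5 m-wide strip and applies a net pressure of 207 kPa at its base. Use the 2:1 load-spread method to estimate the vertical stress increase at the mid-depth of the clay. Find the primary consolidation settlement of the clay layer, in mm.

Mid-depth of clay below the ground surface: z = 3.4 + 5/2 = 5.9 m.
Total vertical stress at mid-clay: σ_v = 19.5×3.4 + 17.9×2.5 = 111.05 kPa.
Pore pressure: u = 9.81×(5.9 − 0) = 57.879 kPa.
Initial effective stress: σ'_0 = σ_v − u = 111.05 − 57.879 = 53.171 kPa.
Stress increase at mid-clay by the 2:1 spreading method:
Δσ = qB/(B+z) = 207×5.5/(5.5+5.9) = 99.868 kPa
Final effective stress: σ'_f = 53.171 + 99.868 = 153.04 kPa.
σ'_f = 153.04 > σ'_p = 68.3 kPa, so the stress path crosses the preconsolidation pressure — recompression up to σ'_p, then virgin compression beyond:
S_c = H/(1+e₀)·[C_r·log₁₀(σ'_p/σ'_0) + C_c·log₁₀(σ'_f/σ'_p)]
    = 5/2.19 × [0.04×log₁₀(68.3/53.171) + 0.3×log₁₀(153.04/68.3)]
    = 2.2831 × [0.0043498 + 0.10512] = 0.2499 m

S_c ≈ 250 mm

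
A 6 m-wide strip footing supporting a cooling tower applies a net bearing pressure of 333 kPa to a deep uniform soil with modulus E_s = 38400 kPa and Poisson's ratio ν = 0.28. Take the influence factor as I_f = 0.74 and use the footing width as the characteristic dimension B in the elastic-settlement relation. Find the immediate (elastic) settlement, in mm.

Immediate (elastic) settlement: S_e = q·B·(1−ν²)/E_s · I_f.
S_e = 333 × 6 × (1 − 0.28²) / 38400 × 0.74
    = 333 × 6 × 0.9216 / 38400 × 0.74
    = 0.03548 m = 35.48 mm

S_e ≈ 35.5 mm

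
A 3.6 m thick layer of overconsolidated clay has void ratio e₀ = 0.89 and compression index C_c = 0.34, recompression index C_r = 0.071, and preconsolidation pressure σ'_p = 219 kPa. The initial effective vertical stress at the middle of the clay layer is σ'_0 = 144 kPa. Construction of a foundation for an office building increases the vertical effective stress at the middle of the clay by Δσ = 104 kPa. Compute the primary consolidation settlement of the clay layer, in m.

S_c ≈ 0.0596 m

Final effective stress: σ'_f = 144 + 104 = 248 kPa.
σ'_f = 248 > σ'_p = 219 kPa, so the stress path crosses the preconsolidation pressure — recompression up to σ'_p, then virgin compression beyond:
S_c = H/(1+e₀)·[C_r·log₁₀(σ'_p/σ'_0) + C_c·log₁₀(σ'_f/σ'_p)]
    = 3.6/1.89 × [0.071×log₁₀(219/144) + 0.34×log₁₀(248/219)]
    = 1.9048 × [0.012928 + 0.018363] = 0.0596 m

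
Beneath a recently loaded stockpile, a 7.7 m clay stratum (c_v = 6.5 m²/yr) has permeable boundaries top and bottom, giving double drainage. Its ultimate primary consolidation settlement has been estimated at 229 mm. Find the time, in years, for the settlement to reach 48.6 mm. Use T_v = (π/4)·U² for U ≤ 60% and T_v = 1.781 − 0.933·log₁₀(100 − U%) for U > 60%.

t ≈ 0.0807 years

Drainage path length: H_d = H/2 = 3.85 m (double drainage).
U = S(t)/S_ult = 48.6/229 = 0.2122.
U ≤ 60%: T_v = (π/4)·U² = (π/4)×0.21223² = 0.035375.
t = T_v·H_d²/c_v = 0.035375×3.85²/6.5 = 0.08067 years.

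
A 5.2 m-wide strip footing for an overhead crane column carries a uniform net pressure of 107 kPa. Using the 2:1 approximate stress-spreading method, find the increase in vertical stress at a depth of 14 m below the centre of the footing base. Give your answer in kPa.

Δσ_z ≈ 29 kPa

By the 2:1 method the load spreads at 1 horizontal : 2 vertical, so at depth z the loaded area has grown by z in each plan dimension:
Δσ = qB/(B+z) = 107×5.2/(5.2+14) = 28.979 kPa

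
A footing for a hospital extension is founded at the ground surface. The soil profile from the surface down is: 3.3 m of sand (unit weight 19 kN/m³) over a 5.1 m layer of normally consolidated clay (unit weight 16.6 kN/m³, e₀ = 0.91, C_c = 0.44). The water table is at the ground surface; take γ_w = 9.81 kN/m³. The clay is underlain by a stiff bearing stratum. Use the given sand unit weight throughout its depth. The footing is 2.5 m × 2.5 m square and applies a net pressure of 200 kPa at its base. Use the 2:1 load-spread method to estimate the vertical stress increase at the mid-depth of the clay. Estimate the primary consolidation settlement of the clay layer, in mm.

Mid-depth of clay below the ground surface: z = 3.3 + 5.1/2 = 5.85 m.
Total vertical stress at mid-clay: σ_v = 19×3.3 + 16.6×2.55 = 105.03 kPa.
Pore pressure: u = 9.81×(5.85 − 0) = 57.389 kPa.
Initial effective stress: σ'_0 = σ_v − u = 105.03 − 57.389 = 47.641 kPa.
Stress increase at mid-clay by the 2:1 spreading method:
Δσ = qBL/((B+z)(L+z)) = 200×2.5×2.5/((2.5+5.85)(2.5+5.85)) = 17.928 kPa
Final effective stress: σ'_f = σ'_0 + Δσ = 47.641 + 17.928 = 65.569 kPa.
Normally consolidated clay, so the full stress increment lies on the virgin compression line:
S_c = C_c·H/(1+e₀)·log₁₀(σ'_f/σ'_0) = 0.44×5.1/(1+0.91)×log₁₀(65.569/47.641)
    = 1.1749 × 0.13872 = 0.163 m

S_c ≈ 163 mm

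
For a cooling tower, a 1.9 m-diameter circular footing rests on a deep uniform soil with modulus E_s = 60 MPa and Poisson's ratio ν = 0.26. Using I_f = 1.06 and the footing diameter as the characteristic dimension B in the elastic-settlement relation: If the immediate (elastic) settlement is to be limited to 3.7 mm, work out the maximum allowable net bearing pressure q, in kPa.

E_s = 60 MPa = 60000 kPa.
S_e = q·B·(1−ν²)/E_s · I_f  ⇒  q = S_e·E_s / (B·(1−ν²)·I_f).
q = 0.0037 × 60000 / (1.9 × 0.9324 × 1.06) = 118.2 kPa

q ≈ 118 kPa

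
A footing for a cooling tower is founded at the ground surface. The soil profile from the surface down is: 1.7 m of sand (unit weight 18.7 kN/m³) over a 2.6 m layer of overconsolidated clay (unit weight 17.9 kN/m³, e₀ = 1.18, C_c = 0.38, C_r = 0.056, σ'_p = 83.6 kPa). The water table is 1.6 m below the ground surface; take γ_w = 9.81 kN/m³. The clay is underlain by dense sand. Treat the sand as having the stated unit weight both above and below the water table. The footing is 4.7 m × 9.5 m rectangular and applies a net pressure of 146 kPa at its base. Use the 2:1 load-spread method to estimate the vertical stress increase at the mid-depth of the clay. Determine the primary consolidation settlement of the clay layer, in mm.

Mid-depth of clay below the ground surface: z = 1.7 + 2.6/2 = 3 m.
Total vertical stress at mid-clay: σ_v = 18.7×1.7 + 17.9×1.3 = 55.06 kPa.
Pore pressure: u = 9.81×(3 − 1.6) = 13.734 kPa.
Initial effective stress: σ'_0 = σ_v − u = 55.06 − 13.734 = 41.326 kPa.
Stress increase at mid-clay by the 2:1 spreading method:
Δσ = qBL/((B+z)(L+z)) = 146×4.7×9.5/((4.7+3)(9.5+3)) = 67.729 kPa
Final effective stress: σ'_f = 41.326 + 67.729 = 109.06 kPa.
σ'_f = 109.06 > σ'_p = 83.6 kPa, so the stress path crosses the preconsolidation pressure — recompression up to σ'_p, then virgin compression beyond:
S_c = H/(1+e₀)·[C_r·log₁₀(σ'_p/σ'_0) + C_c·log₁₀(σ'_f/σ'_p)]
    = 2.6/2.18 × [0.056×log₁₀(83.6/41.326) + 0.38×log₁₀(109.06/83.6)]
    = 1.1927 × [0.017135 + 0.043875] = 0.07277 m

S_c ≈ 72.8 mm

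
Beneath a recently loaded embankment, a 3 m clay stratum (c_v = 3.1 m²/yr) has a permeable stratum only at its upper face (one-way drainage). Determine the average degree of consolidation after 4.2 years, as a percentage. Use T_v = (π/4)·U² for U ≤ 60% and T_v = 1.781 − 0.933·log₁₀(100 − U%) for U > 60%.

U ≈ 97.7 %

Drainage path length: H_d = H = 3 m (single drainage).
T_v = c_v·t/H_d² = 3.1×4.2/3² = 1.4467.
T_v = 1.4467 corresponds to the U > 60% branch:
U = 1 − 10^((1.781 − T_v)/0.933)/100 = 0.9772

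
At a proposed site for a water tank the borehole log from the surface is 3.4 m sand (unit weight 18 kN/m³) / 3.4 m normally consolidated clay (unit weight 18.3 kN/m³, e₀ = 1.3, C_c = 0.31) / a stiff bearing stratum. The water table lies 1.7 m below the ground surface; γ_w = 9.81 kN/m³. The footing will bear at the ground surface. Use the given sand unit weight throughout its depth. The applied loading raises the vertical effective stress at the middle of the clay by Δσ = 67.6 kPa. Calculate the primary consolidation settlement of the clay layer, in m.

S_c ≈ 0.152 m

Mid-depth of clay below the ground surface: z = 3.4 + 3.4/2 = 5.1 m.
Total vertical stress at mid-clay: σ_v = 18×3.4 + 18.3×1.7 = 92.31 kPa.
Pore pressure: u = 9.81×(5.1 − 1.7) = 33.354 kPa.
Initial effective stress: σ'_0 = σ_v − u = 92.31 − 33.354 = 58.956 kPa.
Final effective stress: σ'_f = σ'_0 + Δσ = 58.956 + 67.6 = 126.56 kPa.
Normally consolidated clay, so the full stress increment lies on the virgin compression line:
S_c = C_c·H/(1+e₀)·log₁₀(σ'_f/σ'_0) = 0.31×3.4/(1+1.3)×log₁₀(126.56/58.956)
    = 0.45826 × 0.33177 = 0.152 m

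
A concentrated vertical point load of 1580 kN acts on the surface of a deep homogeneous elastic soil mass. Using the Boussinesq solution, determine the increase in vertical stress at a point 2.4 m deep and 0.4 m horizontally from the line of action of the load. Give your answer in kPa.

Δσ_z ≈ 122 kPa

Boussinesq vertical stress below a point load on an elastic half-space:
Δσ_z = 3P/(2πz²) · [1 + (r/z)²]^(−5/2)
r/z = 0.4/2.4 = 0.16667; [1+(r/z)²]^(−5/2) = 0.9338.
Δσ_z = 3×1580/(2π×2.4²) × 0.9338 = 130.97 × 0.9338 = 122.3 kPa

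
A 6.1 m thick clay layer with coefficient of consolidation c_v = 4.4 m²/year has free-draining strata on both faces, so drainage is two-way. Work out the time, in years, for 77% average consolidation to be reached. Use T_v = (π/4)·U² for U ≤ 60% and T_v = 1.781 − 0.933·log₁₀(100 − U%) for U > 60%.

Drainage path length: H_d = H/2 = 3.05 m (double drainage).
U > 60%: T_v = 1.781 − 0.933·log₁₀(100 − 77) = 0.51051.
t = T_v·H_d²/c_v = 0.51051×3.05²/4.4 = 1.079 years.

t ≈ 1.08 years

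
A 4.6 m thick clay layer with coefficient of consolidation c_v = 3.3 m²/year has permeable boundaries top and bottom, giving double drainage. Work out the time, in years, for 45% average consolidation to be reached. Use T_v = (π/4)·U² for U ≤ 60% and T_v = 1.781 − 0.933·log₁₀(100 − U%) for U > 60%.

Drainage path length: H_d = H/2 = 2.3 m (double drainage).
U ≤ 60%: T_v = (π/4)·U² = (π/4)×0.45² = 0.15904.
t = T_v·H_d²/c_v = 0.15904×2.3²/3.3 = 0.2549 years.

t ≈ 0.255 years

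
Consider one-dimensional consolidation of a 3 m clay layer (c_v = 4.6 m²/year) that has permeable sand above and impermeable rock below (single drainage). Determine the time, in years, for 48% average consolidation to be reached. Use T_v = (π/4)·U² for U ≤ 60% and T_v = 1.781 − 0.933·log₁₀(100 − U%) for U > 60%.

Drainage path length: H_d = H = 3 m (single drainage).
U ≤ 60%: T_v = (π/4)·U² = (π/4)×0.48² = 0.18096.
t = T_v·H_d²/c_v = 0.18096×3²/4.6 = 0.3541 years.

t ≈ 0.354 years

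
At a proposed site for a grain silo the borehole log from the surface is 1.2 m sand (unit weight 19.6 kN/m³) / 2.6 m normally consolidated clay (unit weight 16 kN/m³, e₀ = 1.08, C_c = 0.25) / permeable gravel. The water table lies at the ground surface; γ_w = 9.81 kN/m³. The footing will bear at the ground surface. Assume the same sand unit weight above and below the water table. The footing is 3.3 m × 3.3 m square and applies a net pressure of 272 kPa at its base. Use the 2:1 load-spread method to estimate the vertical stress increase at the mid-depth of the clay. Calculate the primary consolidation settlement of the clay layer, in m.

S_c ≈ 0.23 m

Mid-depth of clay below the ground surface: z = 1.2 + 2.6/2 = 2.5 m.
Total vertical stress at mid-clay: σ_v = 19.6×1.2 + 16×1.3 = 44.32 kPa.
Pore pressure: u = 9.81×(2.5 − 0) = 24.525 kPa.
Initial effective stress: σ'_0 = σ_v − u = 44.32 − 24.525 = 19.795 kPa.
Stress increase at mid-clay by the 2:1 spreading method:
Δσ = qBL/((B+z)(L+z)) = 272×3.3×3.3/((3.3+2.5)(3.3+2.5)) = 88.052 kPa
Final effective stress: σ'_f = σ'_0 + Δσ = 19.795 + 88.052 = 107.85 kPa.
Normally consolidated clay, so the full stress increment lies on the virgin compression line:
S_c = C_c·H/(1+e₀)·log₁₀(σ'_f/σ'_0) = 0.25×2.6/(1+1.08)×log₁₀(107.85/19.795)
    = 0.3125 × 0.73626 = 0.2301 m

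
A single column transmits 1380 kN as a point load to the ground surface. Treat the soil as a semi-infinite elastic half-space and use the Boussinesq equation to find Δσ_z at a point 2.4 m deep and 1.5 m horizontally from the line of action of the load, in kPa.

Boussinesq vertical stress below a point load on an elastic half-space:
Δσ_z = 3P/(2πz²) · [1 + (r/z)²]^(−5/2)
r/z = 1.5/2.4 = 0.625; [1+(r/z)²]^(−5/2) = 0.43851.
Δσ_z = 3×1380/(2π×2.4²) × 0.43851 = 114.39 × 0.43851 = 50.16 kPa

Δσ_z ≈ 50.2 kPa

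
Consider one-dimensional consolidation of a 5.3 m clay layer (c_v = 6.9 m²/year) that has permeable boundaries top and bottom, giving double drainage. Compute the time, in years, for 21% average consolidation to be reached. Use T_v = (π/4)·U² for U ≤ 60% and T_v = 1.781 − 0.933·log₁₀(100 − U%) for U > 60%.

t ≈ 0.0353 years

Drainage path length: H_d = H/2 = 2.65 m (double drainage).
U ≤ 60%: T_v = (π/4)·U² = (π/4)×0.21² = 0.034636.
t = T_v·H_d²/c_v = 0.034636×2.65²/6.9 = 0.03525 years.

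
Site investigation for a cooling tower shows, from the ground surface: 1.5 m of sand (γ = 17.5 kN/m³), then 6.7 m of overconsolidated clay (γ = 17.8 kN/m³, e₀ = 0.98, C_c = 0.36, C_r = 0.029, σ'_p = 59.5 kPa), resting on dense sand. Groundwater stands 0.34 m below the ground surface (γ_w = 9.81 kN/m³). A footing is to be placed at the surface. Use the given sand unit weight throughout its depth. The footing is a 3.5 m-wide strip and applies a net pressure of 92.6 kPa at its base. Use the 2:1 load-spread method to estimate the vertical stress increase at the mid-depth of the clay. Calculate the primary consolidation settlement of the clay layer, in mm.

Mid-depth of clay below the ground surface: z = 1.5 + 6.7/2 = 4.85 m.
Total vertical stress at mid-clay: σ_v = 17.5×1.5 + 17.8×3.35 = 85.88 kPa.
Pore pressure: u = 9.81×(4.85 − 0.34) = 44.243 kPa.
Initial effective stress: σ'_0 = σ_v − u = 85.88 − 44.243 = 41.637 kPa.
Stress increase at mid-clay by the 2:1 spreading method:
Δσ = qB/(B+z) = 92.6×3.5/(3.5+4.85) = 38.814 kPa
Final effective stress: σ'_f = 41.637 + 38.814 = 80.451 kPa.
σ'_f = 80.451 > σ'_p = 59.5 kPa, so the stress path crosses the preconsolidation pressure — recompression up to σ'_p, then virgin compression beyond:
S_c = H/(1+e₀)·[C_r·log₁₀(σ'_p/σ'_0) + C_c·log₁₀(σ'_f/σ'_p)]
    = 6.7/1.98 × [0.029×log₁₀(59.5/41.637) + 0.36×log₁₀(80.451/59.5)]
    = 3.3838 × [0.0044961 + 0.047165] = 0.1748 m

S_c ≈ 175 mm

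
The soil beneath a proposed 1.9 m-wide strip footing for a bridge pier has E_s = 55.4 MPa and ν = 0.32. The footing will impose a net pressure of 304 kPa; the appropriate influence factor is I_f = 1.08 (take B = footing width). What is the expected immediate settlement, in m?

S_e ≈ 0.0101 m

Immediate (elastic) settlement: S_e = q·B·(1−ν²)/E_s · I_f.
E_s = 55.4 MPa = 55400 kPa.
S_e = 304 × 1.9 × (1 − 0.32²) / 55400 × 1.08
    = 304 × 1.9 × 0.8976 / 55400 × 1.08
    = 0.01011 m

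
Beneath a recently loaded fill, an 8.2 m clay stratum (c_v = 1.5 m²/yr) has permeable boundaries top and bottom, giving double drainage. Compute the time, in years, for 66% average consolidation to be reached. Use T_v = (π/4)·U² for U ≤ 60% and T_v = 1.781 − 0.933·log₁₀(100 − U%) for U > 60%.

t ≈ 3.95 years

Drainage path length: H_d = H/2 = 4.1 m (double drainage).
U > 60%: T_v = 1.781 − 0.933·log₁₀(100 − 66) = 0.35213.
t = T_v·H_d²/c_v = 0.35213×4.1²/1.5 = 3.946 years.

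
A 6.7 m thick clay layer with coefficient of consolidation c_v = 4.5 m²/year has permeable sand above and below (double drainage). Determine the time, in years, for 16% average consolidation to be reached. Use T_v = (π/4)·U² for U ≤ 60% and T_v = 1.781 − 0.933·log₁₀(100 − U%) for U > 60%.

Drainage path length: H_d = H/2 = 3.35 m (double drainage).
U ≤ 60%: T_v = (π/4)·U² = (π/4)×0.16² = 0.020106.
t = T_v·H_d²/c_v = 0.020106×3.35²/4.5 = 0.05014 years.

t ≈ 0.0501 years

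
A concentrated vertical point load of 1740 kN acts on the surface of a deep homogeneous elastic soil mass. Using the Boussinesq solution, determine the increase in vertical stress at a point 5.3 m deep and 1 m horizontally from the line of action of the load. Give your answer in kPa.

Boussinesq vertical stress below a point load on an elastic half-space:
Δσ_z = 3P/(2πz²) · [1 + (r/z)²]^(−5/2)
r/z = 1/5.3 = 0.18868; [1+(r/z)²]^(−5/2) = 0.91626.
Δσ_z = 3×1740/(2π×5.3²) × 0.91626 = 29.576 × 0.91626 = 27.1 kPa

Δσ_z ≈ 27.1 kPa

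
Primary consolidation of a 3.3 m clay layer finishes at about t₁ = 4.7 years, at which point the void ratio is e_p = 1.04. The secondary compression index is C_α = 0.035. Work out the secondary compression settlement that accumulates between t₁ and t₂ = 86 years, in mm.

Secondary compression: S_s = C_α·H/(1+e_p)·log₁₀(t₂/t₁)
S_s = 0.035×3.3/(1+1.04)×log₁₀(86/4.7)
    = 0.05662 × 1.262 = 0.07147 m

S_s ≈ 71.5 mm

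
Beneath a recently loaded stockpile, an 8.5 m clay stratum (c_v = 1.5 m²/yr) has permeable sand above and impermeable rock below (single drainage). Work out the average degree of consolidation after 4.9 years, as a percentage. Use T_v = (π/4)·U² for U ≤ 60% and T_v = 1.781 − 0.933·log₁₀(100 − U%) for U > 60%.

U ≈ 36 %

Drainage path length: H_d = H = 8.5 m (single drainage).
T_v = c_v·t/H_d² = 1.5×4.9/8.5² = 0.10173.
T_v = 0.10173 corresponds to the U ≤ 60% branch:
U = √(4T_v/π) = 0.3599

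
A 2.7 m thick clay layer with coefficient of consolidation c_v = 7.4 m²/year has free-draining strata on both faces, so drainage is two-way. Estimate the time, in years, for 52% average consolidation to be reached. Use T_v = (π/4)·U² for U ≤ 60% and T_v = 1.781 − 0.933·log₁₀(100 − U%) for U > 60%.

t ≈ 0.0523 years

Drainage path length: H_d = H/2 = 1.35 m (double drainage).
U ≤ 60%: T_v = (π/4)·U² = (π/4)×0.52² = 0.21237.
t = T_v·H_d²/c_v = 0.21237×1.35²/7.4 = 0.0523 years.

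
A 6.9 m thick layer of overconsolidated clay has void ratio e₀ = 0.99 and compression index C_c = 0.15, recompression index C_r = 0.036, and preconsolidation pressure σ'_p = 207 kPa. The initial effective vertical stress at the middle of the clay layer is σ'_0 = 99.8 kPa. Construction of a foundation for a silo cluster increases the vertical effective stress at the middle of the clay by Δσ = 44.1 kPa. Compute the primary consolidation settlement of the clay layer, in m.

Final effective stress: σ'_f = 99.8 + 44.1 = 143.9 kPa.
σ'_f = 143.9 ≤ σ'_p = 207 kPa, so the clay remains overconsolidated and only the recompression index applies:
S_c = C_r·H/(1+e₀)·log₁₀(σ'_f/σ'_0) = 0.036×6.9/1.99×log₁₀(143.9/99.8)
    = 0.12482 × 0.15893 = 0.01984 m

S_c ≈ 0.0198 m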